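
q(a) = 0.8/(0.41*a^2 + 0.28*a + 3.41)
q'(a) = 0.8*(-0.82*a - 0.28)/(0.41*a^2 + 0.28*a + 3.41)^2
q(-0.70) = 0.23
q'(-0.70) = 0.02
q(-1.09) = 0.22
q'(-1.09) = 0.04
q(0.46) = 0.22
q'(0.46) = -0.04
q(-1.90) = 0.18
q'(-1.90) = 0.05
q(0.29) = 0.23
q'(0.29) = -0.03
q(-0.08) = 0.24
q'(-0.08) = -0.01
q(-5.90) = 0.05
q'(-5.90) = 0.01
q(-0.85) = 0.23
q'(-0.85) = 0.03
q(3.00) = 0.10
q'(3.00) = -0.03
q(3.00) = 0.10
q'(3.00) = -0.03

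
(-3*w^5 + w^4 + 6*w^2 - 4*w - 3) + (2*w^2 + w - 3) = -3*w^5 + w^4 + 8*w^2 - 3*w - 6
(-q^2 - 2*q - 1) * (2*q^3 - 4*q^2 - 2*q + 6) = -2*q^5 + 8*q^3 + 2*q^2 - 10*q - 6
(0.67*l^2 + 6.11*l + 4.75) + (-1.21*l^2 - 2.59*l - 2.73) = -0.54*l^2 + 3.52*l + 2.02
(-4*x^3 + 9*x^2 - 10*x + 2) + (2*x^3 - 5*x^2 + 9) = -2*x^3 + 4*x^2 - 10*x + 11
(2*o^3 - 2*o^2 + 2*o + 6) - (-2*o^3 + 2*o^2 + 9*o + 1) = 4*o^3 - 4*o^2 - 7*o + 5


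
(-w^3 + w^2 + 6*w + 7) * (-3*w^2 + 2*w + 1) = 3*w^5 - 5*w^4 - 17*w^3 - 8*w^2 + 20*w + 7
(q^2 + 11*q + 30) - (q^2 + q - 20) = 10*q + 50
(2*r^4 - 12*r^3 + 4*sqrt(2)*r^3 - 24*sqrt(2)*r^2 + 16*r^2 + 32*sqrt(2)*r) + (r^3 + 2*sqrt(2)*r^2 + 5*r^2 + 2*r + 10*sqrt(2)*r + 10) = 2*r^4 - 11*r^3 + 4*sqrt(2)*r^3 - 22*sqrt(2)*r^2 + 21*r^2 + 2*r + 42*sqrt(2)*r + 10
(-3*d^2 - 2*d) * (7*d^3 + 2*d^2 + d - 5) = -21*d^5 - 20*d^4 - 7*d^3 + 13*d^2 + 10*d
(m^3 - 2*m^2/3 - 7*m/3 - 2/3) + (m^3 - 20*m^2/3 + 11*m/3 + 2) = 2*m^3 - 22*m^2/3 + 4*m/3 + 4/3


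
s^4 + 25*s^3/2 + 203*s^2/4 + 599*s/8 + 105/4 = (s + 1/2)*(s + 5/2)*(s + 7/2)*(s + 6)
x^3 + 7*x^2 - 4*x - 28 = (x - 2)*(x + 2)*(x + 7)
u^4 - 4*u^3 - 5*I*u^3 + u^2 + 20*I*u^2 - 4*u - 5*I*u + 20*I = (u - 4)*(u - 5*I)*(u - I)*(u + I)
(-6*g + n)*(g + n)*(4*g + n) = -24*g^3 - 26*g^2*n - g*n^2 + n^3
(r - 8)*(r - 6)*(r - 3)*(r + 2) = r^4 - 15*r^3 + 56*r^2 + 36*r - 288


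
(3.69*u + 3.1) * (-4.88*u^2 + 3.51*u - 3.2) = -18.0072*u^3 - 2.1761*u^2 - 0.927*u - 9.92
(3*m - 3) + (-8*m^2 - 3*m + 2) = -8*m^2 - 1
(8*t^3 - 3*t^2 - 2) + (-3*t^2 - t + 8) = 8*t^3 - 6*t^2 - t + 6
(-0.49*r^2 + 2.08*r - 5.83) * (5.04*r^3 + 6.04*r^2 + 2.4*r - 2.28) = -2.4696*r^5 + 7.5236*r^4 - 17.996*r^3 - 29.104*r^2 - 18.7344*r + 13.2924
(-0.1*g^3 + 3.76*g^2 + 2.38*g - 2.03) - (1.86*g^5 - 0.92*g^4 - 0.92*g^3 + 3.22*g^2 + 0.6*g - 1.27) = -1.86*g^5 + 0.92*g^4 + 0.82*g^3 + 0.54*g^2 + 1.78*g - 0.76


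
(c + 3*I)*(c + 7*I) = c^2 + 10*I*c - 21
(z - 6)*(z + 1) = z^2 - 5*z - 6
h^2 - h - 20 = (h - 5)*(h + 4)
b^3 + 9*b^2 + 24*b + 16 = (b + 1)*(b + 4)^2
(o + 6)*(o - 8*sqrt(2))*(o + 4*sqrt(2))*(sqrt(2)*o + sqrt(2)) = sqrt(2)*o^4 - 8*o^3 + 7*sqrt(2)*o^3 - 58*sqrt(2)*o^2 - 56*o^2 - 448*sqrt(2)*o - 48*o - 384*sqrt(2)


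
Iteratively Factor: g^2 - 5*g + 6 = (g - 2)*(g - 3)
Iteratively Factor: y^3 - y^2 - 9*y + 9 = (y - 1)*(y^2 - 9) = (y - 3)*(y - 1)*(y + 3)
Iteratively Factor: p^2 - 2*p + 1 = (p - 1)*(p - 1)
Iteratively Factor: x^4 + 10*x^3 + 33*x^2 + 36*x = (x)*(x^3 + 10*x^2 + 33*x + 36) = x*(x + 3)*(x^2 + 7*x + 12) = x*(x + 3)^2*(x + 4)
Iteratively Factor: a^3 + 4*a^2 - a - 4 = (a - 1)*(a^2 + 5*a + 4) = (a - 1)*(a + 4)*(a + 1)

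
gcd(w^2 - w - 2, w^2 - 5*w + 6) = w - 2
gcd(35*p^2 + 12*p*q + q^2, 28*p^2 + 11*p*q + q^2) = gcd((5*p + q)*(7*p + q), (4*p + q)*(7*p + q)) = 7*p + q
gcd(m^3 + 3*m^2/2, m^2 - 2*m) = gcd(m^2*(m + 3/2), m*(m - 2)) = m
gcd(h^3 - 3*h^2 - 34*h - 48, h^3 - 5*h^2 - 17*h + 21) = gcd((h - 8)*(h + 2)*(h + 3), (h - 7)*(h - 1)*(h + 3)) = h + 3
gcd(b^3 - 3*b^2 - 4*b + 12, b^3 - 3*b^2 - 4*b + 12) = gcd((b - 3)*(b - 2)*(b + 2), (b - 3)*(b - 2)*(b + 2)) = b^3 - 3*b^2 - 4*b + 12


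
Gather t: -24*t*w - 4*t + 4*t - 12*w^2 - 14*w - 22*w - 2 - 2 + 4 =-24*t*w - 12*w^2 - 36*w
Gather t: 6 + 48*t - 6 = 48*t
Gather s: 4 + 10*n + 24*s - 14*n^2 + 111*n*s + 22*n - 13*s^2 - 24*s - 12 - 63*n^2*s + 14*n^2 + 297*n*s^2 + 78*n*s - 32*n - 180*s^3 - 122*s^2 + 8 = -180*s^3 + s^2*(297*n - 135) + s*(-63*n^2 + 189*n)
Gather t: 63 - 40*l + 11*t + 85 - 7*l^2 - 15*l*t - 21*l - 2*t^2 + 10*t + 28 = -7*l^2 - 61*l - 2*t^2 + t*(21 - 15*l) + 176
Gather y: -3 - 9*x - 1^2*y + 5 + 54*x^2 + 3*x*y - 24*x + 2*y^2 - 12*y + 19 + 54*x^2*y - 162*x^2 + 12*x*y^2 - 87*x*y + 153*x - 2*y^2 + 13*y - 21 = -108*x^2 + 12*x*y^2 + 120*x + y*(54*x^2 - 84*x)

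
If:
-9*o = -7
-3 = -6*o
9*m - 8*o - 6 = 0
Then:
No Solution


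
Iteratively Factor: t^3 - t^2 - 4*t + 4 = (t - 2)*(t^2 + t - 2) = (t - 2)*(t + 2)*(t - 1)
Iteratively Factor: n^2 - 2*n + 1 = (n - 1)*(n - 1)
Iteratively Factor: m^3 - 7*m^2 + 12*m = (m - 3)*(m^2 - 4*m) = (m - 4)*(m - 3)*(m)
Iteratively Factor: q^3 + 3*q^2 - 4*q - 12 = (q - 2)*(q^2 + 5*q + 6) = (q - 2)*(q + 3)*(q + 2)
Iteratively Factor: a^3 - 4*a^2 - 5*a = (a)*(a^2 - 4*a - 5) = a*(a + 1)*(a - 5)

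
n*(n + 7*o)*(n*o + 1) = n^3*o + 7*n^2*o^2 + n^2 + 7*n*o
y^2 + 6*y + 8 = (y + 2)*(y + 4)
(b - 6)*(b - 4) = b^2 - 10*b + 24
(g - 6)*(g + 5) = g^2 - g - 30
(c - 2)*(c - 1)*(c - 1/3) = c^3 - 10*c^2/3 + 3*c - 2/3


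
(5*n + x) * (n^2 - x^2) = 5*n^3 + n^2*x - 5*n*x^2 - x^3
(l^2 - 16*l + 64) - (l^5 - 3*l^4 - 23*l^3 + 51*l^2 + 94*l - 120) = -l^5 + 3*l^4 + 23*l^3 - 50*l^2 - 110*l + 184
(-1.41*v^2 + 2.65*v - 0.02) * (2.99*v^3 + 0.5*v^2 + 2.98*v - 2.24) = -4.2159*v^5 + 7.2185*v^4 - 2.9366*v^3 + 11.0454*v^2 - 5.9956*v + 0.0448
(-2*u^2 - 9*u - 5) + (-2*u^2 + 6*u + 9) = -4*u^2 - 3*u + 4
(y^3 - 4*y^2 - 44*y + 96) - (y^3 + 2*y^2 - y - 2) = -6*y^2 - 43*y + 98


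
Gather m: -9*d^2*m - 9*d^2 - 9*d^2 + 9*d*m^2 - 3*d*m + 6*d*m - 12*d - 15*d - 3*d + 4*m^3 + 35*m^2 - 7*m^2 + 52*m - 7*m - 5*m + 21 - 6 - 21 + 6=-18*d^2 - 30*d + 4*m^3 + m^2*(9*d + 28) + m*(-9*d^2 + 3*d + 40)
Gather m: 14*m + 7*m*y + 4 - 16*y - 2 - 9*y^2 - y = m*(7*y + 14) - 9*y^2 - 17*y + 2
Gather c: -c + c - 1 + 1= 0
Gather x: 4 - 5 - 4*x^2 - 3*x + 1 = -4*x^2 - 3*x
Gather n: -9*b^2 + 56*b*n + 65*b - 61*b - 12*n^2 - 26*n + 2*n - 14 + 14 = -9*b^2 + 4*b - 12*n^2 + n*(56*b - 24)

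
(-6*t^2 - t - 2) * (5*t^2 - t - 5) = -30*t^4 + t^3 + 21*t^2 + 7*t + 10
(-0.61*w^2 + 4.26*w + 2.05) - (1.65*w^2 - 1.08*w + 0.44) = -2.26*w^2 + 5.34*w + 1.61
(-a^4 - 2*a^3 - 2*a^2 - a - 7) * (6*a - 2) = -6*a^5 - 10*a^4 - 8*a^3 - 2*a^2 - 40*a + 14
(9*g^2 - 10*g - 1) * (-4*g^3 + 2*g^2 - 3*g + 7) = -36*g^5 + 58*g^4 - 43*g^3 + 91*g^2 - 67*g - 7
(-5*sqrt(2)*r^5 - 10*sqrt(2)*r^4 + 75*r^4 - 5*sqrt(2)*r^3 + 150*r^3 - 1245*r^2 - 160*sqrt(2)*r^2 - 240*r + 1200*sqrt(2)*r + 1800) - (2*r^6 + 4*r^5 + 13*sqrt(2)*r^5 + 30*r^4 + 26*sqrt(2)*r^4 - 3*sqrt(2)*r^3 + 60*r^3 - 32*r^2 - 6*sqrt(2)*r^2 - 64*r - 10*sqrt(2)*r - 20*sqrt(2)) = -2*r^6 - 18*sqrt(2)*r^5 - 4*r^5 - 36*sqrt(2)*r^4 + 45*r^4 - 2*sqrt(2)*r^3 + 90*r^3 - 1213*r^2 - 154*sqrt(2)*r^2 - 176*r + 1210*sqrt(2)*r + 20*sqrt(2) + 1800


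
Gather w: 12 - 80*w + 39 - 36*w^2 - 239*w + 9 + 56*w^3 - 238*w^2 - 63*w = 56*w^3 - 274*w^2 - 382*w + 60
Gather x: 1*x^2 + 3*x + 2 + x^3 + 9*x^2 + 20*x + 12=x^3 + 10*x^2 + 23*x + 14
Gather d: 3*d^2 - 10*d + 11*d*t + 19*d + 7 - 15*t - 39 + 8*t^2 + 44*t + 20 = 3*d^2 + d*(11*t + 9) + 8*t^2 + 29*t - 12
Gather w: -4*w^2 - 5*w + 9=-4*w^2 - 5*w + 9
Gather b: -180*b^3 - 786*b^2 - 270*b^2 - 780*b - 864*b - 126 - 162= -180*b^3 - 1056*b^2 - 1644*b - 288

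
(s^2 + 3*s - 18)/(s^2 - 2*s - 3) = (s + 6)/(s + 1)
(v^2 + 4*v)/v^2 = (v + 4)/v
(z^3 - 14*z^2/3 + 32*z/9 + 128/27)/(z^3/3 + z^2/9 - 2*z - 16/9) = (9*z^2 - 18*z - 16)/(3*(z^2 + 3*z + 2))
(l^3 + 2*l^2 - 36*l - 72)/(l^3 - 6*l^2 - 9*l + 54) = (l^2 + 8*l + 12)/(l^2 - 9)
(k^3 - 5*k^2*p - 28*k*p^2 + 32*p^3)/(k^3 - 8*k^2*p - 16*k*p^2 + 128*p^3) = (-k + p)/(-k + 4*p)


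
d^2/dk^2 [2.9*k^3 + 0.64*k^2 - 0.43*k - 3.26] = 17.4*k + 1.28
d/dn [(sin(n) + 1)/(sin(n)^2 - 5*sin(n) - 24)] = (-2*sin(n) + cos(n)^2 - 20)*cos(n)/((sin(n) - 8)^2*(sin(n) + 3)^2)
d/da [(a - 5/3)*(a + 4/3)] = 2*a - 1/3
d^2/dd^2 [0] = 0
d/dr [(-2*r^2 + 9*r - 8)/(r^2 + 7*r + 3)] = (-23*r^2 + 4*r + 83)/(r^4 + 14*r^3 + 55*r^2 + 42*r + 9)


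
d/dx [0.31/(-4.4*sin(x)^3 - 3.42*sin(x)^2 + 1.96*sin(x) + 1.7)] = (4.092*sin(x)^2 + 2.1204*sin(x) - 0.6076)*cos(x)/(4.4*sin(x)^3 + 3.42*sin(x)^2 - 1.96*sin(x) - 1.7)^2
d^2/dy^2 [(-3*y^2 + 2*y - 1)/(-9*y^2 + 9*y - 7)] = 6*(27*y^3 - 108*y^2 + 45*y + 13)/(729*y^6 - 2187*y^5 + 3888*y^4 - 4131*y^3 + 3024*y^2 - 1323*y + 343)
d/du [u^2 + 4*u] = 2*u + 4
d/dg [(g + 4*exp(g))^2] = 2*(g + 4*exp(g))*(4*exp(g) + 1)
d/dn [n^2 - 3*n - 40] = 2*n - 3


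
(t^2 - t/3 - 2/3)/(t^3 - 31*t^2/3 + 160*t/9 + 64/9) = 3*(3*t^2 - t - 2)/(9*t^3 - 93*t^2 + 160*t + 64)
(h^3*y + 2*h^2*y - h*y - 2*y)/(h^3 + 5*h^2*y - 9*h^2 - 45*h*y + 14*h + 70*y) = y*(h^3 + 2*h^2 - h - 2)/(h^3 + 5*h^2*y - 9*h^2 - 45*h*y + 14*h + 70*y)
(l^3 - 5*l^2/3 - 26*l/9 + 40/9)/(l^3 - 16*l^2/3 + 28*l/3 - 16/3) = (l + 5/3)/(l - 2)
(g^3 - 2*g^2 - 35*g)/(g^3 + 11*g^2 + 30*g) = (g - 7)/(g + 6)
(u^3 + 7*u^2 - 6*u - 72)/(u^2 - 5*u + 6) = (u^2 + 10*u + 24)/(u - 2)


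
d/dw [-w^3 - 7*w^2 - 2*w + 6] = -3*w^2 - 14*w - 2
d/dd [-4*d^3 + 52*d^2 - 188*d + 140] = -12*d^2 + 104*d - 188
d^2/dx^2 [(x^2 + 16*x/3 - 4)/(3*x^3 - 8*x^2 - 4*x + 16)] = 2*(27*x^4 + 540*x^3 + 360*x^2 + 1696*x + 16)/(3*(27*x^7 - 108*x^6 - 72*x^5 + 640*x^4 - 80*x^3 - 1344*x^2 + 256*x + 1024))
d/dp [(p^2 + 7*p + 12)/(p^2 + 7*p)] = 12*(-2*p - 7)/(p^2*(p^2 + 14*p + 49))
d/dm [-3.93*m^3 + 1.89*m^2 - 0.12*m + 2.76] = -11.79*m^2 + 3.78*m - 0.12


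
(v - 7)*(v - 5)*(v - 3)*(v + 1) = v^4 - 14*v^3 + 56*v^2 - 34*v - 105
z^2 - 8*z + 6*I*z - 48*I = (z - 8)*(z + 6*I)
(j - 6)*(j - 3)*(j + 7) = j^3 - 2*j^2 - 45*j + 126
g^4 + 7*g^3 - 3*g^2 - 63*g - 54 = (g - 3)*(g + 1)*(g + 3)*(g + 6)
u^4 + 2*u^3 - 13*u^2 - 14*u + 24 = (u - 3)*(u - 1)*(u + 2)*(u + 4)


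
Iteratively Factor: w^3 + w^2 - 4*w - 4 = (w + 2)*(w^2 - w - 2) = (w - 2)*(w + 2)*(w + 1)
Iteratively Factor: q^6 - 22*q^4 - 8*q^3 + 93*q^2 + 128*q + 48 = (q + 1)*(q^5 - q^4 - 21*q^3 + 13*q^2 + 80*q + 48) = (q - 3)*(q + 1)*(q^4 + 2*q^3 - 15*q^2 - 32*q - 16) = (q - 3)*(q + 1)^2*(q^3 + q^2 - 16*q - 16) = (q - 3)*(q + 1)^3*(q^2 - 16) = (q - 3)*(q + 1)^3*(q + 4)*(q - 4)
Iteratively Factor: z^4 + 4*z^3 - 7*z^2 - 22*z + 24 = (z + 3)*(z^3 + z^2 - 10*z + 8) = (z - 2)*(z + 3)*(z^2 + 3*z - 4) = (z - 2)*(z - 1)*(z + 3)*(z + 4)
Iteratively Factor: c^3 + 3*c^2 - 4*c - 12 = (c + 3)*(c^2 - 4) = (c + 2)*(c + 3)*(c - 2)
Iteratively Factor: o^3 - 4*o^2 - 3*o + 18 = (o - 3)*(o^2 - o - 6) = (o - 3)*(o + 2)*(o - 3)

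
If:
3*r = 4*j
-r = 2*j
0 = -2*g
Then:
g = 0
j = 0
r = 0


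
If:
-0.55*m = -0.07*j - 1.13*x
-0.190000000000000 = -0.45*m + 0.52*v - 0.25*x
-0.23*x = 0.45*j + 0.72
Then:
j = -0.511111111111111*x - 1.6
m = 1.98949494949495*x - 0.203636363636364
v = 2.20244755244755*x - 0.541608391608392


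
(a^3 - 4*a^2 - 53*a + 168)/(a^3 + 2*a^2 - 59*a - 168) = (a - 3)/(a + 3)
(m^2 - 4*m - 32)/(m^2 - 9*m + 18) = (m^2 - 4*m - 32)/(m^2 - 9*m + 18)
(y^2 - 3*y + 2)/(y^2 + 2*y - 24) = (y^2 - 3*y + 2)/(y^2 + 2*y - 24)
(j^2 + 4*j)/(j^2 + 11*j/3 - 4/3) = 3*j/(3*j - 1)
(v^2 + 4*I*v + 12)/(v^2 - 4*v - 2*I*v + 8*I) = (v + 6*I)/(v - 4)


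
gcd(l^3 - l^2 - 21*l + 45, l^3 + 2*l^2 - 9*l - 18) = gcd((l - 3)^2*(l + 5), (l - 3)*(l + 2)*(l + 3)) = l - 3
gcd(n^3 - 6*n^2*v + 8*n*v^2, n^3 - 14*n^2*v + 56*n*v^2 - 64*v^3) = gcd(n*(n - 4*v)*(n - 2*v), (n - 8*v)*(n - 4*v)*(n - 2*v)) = n^2 - 6*n*v + 8*v^2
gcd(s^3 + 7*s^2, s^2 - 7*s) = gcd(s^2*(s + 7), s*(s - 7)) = s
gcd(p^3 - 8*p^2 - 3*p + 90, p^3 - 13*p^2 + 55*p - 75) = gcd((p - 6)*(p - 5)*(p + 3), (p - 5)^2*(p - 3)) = p - 5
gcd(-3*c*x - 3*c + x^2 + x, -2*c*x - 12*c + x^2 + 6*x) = 1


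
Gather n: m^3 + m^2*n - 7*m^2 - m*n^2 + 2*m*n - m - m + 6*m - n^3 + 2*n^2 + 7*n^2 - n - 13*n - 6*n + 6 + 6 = m^3 - 7*m^2 + 4*m - n^3 + n^2*(9 - m) + n*(m^2 + 2*m - 20) + 12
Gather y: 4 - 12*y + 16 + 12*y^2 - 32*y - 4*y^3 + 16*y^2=-4*y^3 + 28*y^2 - 44*y + 20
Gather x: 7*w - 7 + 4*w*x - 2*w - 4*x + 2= 5*w + x*(4*w - 4) - 5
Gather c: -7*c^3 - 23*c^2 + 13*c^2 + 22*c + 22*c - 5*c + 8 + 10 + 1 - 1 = -7*c^3 - 10*c^2 + 39*c + 18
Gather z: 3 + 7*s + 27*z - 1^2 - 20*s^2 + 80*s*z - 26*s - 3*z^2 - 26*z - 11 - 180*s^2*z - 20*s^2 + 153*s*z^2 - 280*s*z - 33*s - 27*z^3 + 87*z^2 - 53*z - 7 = -40*s^2 - 52*s - 27*z^3 + z^2*(153*s + 84) + z*(-180*s^2 - 200*s - 52) - 16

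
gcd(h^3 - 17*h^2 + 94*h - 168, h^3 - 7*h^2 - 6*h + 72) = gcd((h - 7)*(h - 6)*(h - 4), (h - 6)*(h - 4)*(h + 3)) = h^2 - 10*h + 24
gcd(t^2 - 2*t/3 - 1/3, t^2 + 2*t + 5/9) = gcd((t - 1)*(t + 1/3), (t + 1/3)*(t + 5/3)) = t + 1/3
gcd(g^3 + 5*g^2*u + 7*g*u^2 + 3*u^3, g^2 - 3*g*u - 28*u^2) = 1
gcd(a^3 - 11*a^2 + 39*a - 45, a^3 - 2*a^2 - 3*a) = a - 3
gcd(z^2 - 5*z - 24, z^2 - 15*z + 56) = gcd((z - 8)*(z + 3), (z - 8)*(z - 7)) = z - 8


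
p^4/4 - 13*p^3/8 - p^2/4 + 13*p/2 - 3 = (p/4 + 1/2)*(p - 6)*(p - 2)*(p - 1/2)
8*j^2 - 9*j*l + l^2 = (-8*j + l)*(-j + l)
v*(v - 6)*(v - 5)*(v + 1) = v^4 - 10*v^3 + 19*v^2 + 30*v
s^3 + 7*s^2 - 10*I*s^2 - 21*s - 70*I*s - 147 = (s + 7)*(s - 7*I)*(s - 3*I)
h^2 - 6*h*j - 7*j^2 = (h - 7*j)*(h + j)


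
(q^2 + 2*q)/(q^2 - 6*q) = (q + 2)/(q - 6)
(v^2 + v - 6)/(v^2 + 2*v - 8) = (v + 3)/(v + 4)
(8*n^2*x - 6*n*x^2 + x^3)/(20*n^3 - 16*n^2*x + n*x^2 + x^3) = x*(-4*n + x)/(-10*n^2 + 3*n*x + x^2)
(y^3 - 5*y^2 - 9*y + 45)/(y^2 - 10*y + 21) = (y^2 - 2*y - 15)/(y - 7)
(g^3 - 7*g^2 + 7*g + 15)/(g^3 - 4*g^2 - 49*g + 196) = (g^3 - 7*g^2 + 7*g + 15)/(g^3 - 4*g^2 - 49*g + 196)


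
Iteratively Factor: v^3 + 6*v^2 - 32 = (v - 2)*(v^2 + 8*v + 16) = (v - 2)*(v + 4)*(v + 4)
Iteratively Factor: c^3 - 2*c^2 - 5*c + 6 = (c - 1)*(c^2 - c - 6) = (c - 1)*(c + 2)*(c - 3)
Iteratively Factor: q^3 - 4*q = (q)*(q^2 - 4) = q*(q - 2)*(q + 2)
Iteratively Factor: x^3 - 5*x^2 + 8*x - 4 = (x - 2)*(x^2 - 3*x + 2) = (x - 2)*(x - 1)*(x - 2)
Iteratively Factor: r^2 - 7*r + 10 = (r - 2)*(r - 5)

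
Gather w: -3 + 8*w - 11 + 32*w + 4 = 40*w - 10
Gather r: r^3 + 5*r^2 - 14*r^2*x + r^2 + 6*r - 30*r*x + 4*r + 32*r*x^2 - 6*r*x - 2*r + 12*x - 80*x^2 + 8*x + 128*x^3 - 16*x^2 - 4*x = r^3 + r^2*(6 - 14*x) + r*(32*x^2 - 36*x + 8) + 128*x^3 - 96*x^2 + 16*x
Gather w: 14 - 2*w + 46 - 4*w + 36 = 96 - 6*w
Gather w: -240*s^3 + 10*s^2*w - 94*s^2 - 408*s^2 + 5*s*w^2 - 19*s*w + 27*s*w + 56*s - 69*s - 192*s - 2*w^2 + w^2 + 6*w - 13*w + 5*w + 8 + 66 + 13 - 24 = -240*s^3 - 502*s^2 - 205*s + w^2*(5*s - 1) + w*(10*s^2 + 8*s - 2) + 63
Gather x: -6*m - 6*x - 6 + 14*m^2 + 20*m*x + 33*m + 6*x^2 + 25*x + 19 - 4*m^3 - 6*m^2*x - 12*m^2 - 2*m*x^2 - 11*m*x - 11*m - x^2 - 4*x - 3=-4*m^3 + 2*m^2 + 16*m + x^2*(5 - 2*m) + x*(-6*m^2 + 9*m + 15) + 10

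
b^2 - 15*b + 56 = (b - 8)*(b - 7)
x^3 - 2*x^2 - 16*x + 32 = (x - 4)*(x - 2)*(x + 4)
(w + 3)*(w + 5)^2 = w^3 + 13*w^2 + 55*w + 75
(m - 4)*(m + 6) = m^2 + 2*m - 24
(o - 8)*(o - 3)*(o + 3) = o^3 - 8*o^2 - 9*o + 72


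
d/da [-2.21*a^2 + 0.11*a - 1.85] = 0.11 - 4.42*a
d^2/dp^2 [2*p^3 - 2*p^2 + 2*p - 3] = 12*p - 4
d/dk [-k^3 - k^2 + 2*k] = -3*k^2 - 2*k + 2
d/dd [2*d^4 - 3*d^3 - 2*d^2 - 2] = d*(8*d^2 - 9*d - 4)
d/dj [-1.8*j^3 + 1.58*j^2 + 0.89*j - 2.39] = -5.4*j^2 + 3.16*j + 0.89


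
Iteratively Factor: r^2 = (r)*(r)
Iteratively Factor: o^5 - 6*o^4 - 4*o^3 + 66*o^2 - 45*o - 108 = (o - 3)*(o^4 - 3*o^3 - 13*o^2 + 27*o + 36) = (o - 3)*(o + 1)*(o^3 - 4*o^2 - 9*o + 36) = (o - 3)*(o + 1)*(o + 3)*(o^2 - 7*o + 12) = (o - 3)^2*(o + 1)*(o + 3)*(o - 4)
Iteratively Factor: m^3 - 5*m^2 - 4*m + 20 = (m - 5)*(m^2 - 4) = (m - 5)*(m - 2)*(m + 2)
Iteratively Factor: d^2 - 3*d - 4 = (d - 4)*(d + 1)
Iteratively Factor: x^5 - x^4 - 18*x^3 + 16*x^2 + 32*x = (x)*(x^4 - x^3 - 18*x^2 + 16*x + 32) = x*(x - 4)*(x^3 + 3*x^2 - 6*x - 8) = x*(x - 4)*(x + 4)*(x^2 - x - 2) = x*(x - 4)*(x - 2)*(x + 4)*(x + 1)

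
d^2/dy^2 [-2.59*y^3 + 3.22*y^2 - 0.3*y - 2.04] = 6.44 - 15.54*y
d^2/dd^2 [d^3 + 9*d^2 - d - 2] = 6*d + 18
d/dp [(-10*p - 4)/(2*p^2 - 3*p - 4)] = 4*(5*p^2 + 4*p + 7)/(4*p^4 - 12*p^3 - 7*p^2 + 24*p + 16)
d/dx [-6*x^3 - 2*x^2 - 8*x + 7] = -18*x^2 - 4*x - 8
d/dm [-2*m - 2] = -2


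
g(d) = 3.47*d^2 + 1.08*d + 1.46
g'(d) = 6.94*d + 1.08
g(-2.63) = 22.62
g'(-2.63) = -17.17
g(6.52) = 156.01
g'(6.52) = 46.33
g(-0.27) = 1.42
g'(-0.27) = -0.79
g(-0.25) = 1.41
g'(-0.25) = -0.66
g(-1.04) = 4.09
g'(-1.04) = -6.14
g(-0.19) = 1.38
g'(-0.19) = -0.24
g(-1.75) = 10.20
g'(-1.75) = -11.06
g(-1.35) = 6.33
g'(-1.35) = -8.29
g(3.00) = 35.93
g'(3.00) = 21.90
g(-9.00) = 272.81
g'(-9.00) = -61.38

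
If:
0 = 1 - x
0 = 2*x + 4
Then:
No Solution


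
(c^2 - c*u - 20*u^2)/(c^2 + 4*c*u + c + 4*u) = (c - 5*u)/(c + 1)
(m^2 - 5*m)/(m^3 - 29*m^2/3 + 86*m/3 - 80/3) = 3*m/(3*m^2 - 14*m + 16)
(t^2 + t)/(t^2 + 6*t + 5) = t/(t + 5)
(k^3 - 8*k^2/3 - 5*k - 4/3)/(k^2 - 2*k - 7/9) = 3*(k^2 - 3*k - 4)/(3*k - 7)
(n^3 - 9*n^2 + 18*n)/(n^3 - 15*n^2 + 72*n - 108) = n/(n - 6)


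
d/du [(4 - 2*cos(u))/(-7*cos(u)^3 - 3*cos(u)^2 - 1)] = (-3*cos(u) - 39*cos(2*u) + 7*cos(3*u) - 41)*sin(u)/(7*cos(u)^3 + 3*cos(u)^2 + 1)^2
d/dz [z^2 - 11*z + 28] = 2*z - 11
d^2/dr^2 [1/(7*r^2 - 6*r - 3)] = 2*(49*r^2 - 42*r - 4*(7*r - 3)^2 - 21)/(-7*r^2 + 6*r + 3)^3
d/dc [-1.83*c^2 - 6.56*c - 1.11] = -3.66*c - 6.56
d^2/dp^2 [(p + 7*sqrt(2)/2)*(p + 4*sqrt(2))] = 2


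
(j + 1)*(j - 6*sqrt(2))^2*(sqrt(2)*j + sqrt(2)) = sqrt(2)*j^4 - 24*j^3 + 2*sqrt(2)*j^3 - 48*j^2 + 73*sqrt(2)*j^2 - 24*j + 144*sqrt(2)*j + 72*sqrt(2)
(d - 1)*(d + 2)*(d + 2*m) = d^3 + 2*d^2*m + d^2 + 2*d*m - 2*d - 4*m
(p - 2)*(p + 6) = p^2 + 4*p - 12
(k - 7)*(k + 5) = k^2 - 2*k - 35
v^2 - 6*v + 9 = (v - 3)^2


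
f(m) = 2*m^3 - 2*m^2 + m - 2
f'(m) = 6*m^2 - 4*m + 1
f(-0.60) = -3.75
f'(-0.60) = 5.56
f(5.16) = 224.68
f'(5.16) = 140.11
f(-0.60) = -3.75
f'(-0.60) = 5.56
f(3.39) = 56.32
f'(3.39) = 56.39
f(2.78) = 28.29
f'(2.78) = 36.25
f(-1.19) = -9.39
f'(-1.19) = 14.26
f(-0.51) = -3.30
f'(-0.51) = 4.60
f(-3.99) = -164.87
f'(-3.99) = 112.48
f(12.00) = 3178.00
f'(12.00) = 817.00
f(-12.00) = -3758.00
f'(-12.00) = 913.00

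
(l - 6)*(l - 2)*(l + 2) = l^3 - 6*l^2 - 4*l + 24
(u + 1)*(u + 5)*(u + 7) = u^3 + 13*u^2 + 47*u + 35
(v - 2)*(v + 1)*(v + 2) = v^3 + v^2 - 4*v - 4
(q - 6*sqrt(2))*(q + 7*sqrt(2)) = q^2 + sqrt(2)*q - 84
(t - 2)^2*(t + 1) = t^3 - 3*t^2 + 4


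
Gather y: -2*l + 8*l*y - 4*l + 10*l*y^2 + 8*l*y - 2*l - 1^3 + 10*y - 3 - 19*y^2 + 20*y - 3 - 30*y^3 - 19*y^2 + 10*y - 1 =-8*l - 30*y^3 + y^2*(10*l - 38) + y*(16*l + 40) - 8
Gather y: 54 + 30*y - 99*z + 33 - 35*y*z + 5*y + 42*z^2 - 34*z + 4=y*(35 - 35*z) + 42*z^2 - 133*z + 91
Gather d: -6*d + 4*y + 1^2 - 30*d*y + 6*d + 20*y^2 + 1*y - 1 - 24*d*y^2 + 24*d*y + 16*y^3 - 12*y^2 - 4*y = d*(-24*y^2 - 6*y) + 16*y^3 + 8*y^2 + y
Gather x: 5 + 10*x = 10*x + 5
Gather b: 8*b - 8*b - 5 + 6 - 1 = 0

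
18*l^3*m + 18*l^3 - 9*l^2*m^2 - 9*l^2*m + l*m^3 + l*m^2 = (-6*l + m)*(-3*l + m)*(l*m + l)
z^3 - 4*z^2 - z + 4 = (z - 4)*(z - 1)*(z + 1)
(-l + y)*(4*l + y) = -4*l^2 + 3*l*y + y^2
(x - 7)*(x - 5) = x^2 - 12*x + 35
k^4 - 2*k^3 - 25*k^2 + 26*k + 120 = (k - 5)*(k - 3)*(k + 2)*(k + 4)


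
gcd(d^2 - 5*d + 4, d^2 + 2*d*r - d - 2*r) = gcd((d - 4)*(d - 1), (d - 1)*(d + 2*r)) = d - 1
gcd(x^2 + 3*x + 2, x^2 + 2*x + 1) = x + 1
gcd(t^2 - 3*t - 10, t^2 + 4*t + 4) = t + 2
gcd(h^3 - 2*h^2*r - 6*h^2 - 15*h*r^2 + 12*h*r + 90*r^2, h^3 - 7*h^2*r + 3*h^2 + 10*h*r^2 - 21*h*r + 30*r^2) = -h + 5*r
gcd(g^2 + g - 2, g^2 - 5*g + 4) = g - 1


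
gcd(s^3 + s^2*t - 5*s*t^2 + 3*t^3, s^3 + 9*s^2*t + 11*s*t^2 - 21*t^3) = s^2 + 2*s*t - 3*t^2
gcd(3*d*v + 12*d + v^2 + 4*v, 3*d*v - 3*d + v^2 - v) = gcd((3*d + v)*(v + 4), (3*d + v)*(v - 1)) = 3*d + v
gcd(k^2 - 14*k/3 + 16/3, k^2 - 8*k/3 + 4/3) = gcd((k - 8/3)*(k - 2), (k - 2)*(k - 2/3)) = k - 2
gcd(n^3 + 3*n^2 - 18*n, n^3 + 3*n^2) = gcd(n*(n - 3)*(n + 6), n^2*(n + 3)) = n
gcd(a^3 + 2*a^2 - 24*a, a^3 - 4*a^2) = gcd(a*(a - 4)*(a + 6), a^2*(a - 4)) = a^2 - 4*a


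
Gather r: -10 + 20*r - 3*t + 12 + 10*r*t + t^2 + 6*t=r*(10*t + 20) + t^2 + 3*t + 2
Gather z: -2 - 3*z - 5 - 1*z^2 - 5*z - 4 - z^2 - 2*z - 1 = -2*z^2 - 10*z - 12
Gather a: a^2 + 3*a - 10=a^2 + 3*a - 10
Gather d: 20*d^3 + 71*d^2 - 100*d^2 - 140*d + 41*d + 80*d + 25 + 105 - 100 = 20*d^3 - 29*d^2 - 19*d + 30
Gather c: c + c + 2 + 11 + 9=2*c + 22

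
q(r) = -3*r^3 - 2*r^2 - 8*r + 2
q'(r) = -9*r^2 - 4*r - 8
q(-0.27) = 4.07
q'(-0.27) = -7.58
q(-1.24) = 14.56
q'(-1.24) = -16.88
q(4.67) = -384.52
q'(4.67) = -222.96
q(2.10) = -51.40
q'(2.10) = -56.09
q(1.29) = -18.09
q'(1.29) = -28.14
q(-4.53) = 276.08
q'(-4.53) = -174.57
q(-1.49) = 19.40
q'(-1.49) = -22.02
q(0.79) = -7.05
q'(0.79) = -16.78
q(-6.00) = 626.00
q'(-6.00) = -308.00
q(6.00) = -766.00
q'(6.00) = -356.00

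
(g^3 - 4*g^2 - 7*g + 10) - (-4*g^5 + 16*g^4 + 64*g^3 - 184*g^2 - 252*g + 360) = 4*g^5 - 16*g^4 - 63*g^3 + 180*g^2 + 245*g - 350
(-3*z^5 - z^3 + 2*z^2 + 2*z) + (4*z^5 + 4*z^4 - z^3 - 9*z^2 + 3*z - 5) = z^5 + 4*z^4 - 2*z^3 - 7*z^2 + 5*z - 5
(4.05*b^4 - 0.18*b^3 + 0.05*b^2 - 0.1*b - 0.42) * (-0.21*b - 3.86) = -0.8505*b^5 - 15.5952*b^4 + 0.6843*b^3 - 0.172*b^2 + 0.4742*b + 1.6212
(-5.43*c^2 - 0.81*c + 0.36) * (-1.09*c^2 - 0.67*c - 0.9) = 5.9187*c^4 + 4.521*c^3 + 5.0373*c^2 + 0.4878*c - 0.324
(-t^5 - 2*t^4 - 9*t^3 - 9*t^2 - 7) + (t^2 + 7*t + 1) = -t^5 - 2*t^4 - 9*t^3 - 8*t^2 + 7*t - 6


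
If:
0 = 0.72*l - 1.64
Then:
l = 2.28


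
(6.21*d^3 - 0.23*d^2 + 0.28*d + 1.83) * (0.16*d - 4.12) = 0.9936*d^4 - 25.622*d^3 + 0.9924*d^2 - 0.8608*d - 7.5396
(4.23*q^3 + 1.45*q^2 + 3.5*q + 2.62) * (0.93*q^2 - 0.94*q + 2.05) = 3.9339*q^5 - 2.6277*q^4 + 10.5635*q^3 + 2.1191*q^2 + 4.7122*q + 5.371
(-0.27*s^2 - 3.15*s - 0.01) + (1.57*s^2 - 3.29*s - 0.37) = 1.3*s^2 - 6.44*s - 0.38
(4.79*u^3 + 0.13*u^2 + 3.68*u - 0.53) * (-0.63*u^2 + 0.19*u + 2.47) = -3.0177*u^5 + 0.8282*u^4 + 9.5376*u^3 + 1.3542*u^2 + 8.9889*u - 1.3091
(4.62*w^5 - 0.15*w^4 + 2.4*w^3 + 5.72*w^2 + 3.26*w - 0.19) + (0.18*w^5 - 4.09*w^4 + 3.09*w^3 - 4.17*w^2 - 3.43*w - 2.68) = 4.8*w^5 - 4.24*w^4 + 5.49*w^3 + 1.55*w^2 - 0.17*w - 2.87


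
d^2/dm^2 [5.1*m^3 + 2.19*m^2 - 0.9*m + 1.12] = 30.6*m + 4.38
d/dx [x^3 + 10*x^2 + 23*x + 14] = 3*x^2 + 20*x + 23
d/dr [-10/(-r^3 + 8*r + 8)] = 10*(8 - 3*r^2)/(-r^3 + 8*r + 8)^2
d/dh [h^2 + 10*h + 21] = 2*h + 10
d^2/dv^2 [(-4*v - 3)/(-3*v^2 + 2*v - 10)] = 2*(4*(3*v - 1)^2*(4*v + 3) - (36*v + 1)*(3*v^2 - 2*v + 10))/(3*v^2 - 2*v + 10)^3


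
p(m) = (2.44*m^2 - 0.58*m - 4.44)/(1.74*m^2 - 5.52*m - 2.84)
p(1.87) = -0.42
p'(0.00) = -2.83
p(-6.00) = 0.93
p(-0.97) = -0.38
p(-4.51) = 0.83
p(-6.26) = 0.95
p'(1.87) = -1.27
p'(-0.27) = -16.19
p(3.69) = 55.14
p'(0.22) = -1.47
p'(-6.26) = -0.05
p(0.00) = 1.56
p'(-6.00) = -0.06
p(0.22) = 1.12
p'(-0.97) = -2.10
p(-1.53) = 0.22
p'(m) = (5.52 - 3.48*m)*(2.44*m^2 - 0.58*m - 4.44)/(1.74*m^2 - 5.52*m - 2.84)^2 + (4.88*m - 0.58)/(1.74*m^2 - 5.52*m - 2.84)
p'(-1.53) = -0.58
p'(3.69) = -799.32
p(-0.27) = 3.36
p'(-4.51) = -0.09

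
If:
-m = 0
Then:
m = 0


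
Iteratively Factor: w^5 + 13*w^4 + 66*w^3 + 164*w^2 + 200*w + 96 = (w + 3)*(w^4 + 10*w^3 + 36*w^2 + 56*w + 32) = (w + 2)*(w + 3)*(w^3 + 8*w^2 + 20*w + 16) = (w + 2)*(w + 3)*(w + 4)*(w^2 + 4*w + 4) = (w + 2)^2*(w + 3)*(w + 4)*(w + 2)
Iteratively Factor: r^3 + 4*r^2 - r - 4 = (r + 4)*(r^2 - 1) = (r + 1)*(r + 4)*(r - 1)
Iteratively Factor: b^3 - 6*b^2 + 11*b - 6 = (b - 1)*(b^2 - 5*b + 6) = (b - 2)*(b - 1)*(b - 3)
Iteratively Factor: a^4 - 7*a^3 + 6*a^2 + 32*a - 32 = (a - 4)*(a^3 - 3*a^2 - 6*a + 8) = (a - 4)*(a - 1)*(a^2 - 2*a - 8) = (a - 4)*(a - 1)*(a + 2)*(a - 4)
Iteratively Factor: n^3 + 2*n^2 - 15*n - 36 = (n + 3)*(n^2 - n - 12) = (n + 3)^2*(n - 4)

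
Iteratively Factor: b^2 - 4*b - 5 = (b + 1)*(b - 5)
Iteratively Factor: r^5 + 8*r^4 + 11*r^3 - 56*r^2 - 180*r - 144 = (r + 2)*(r^4 + 6*r^3 - r^2 - 54*r - 72) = (r + 2)*(r + 4)*(r^3 + 2*r^2 - 9*r - 18) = (r + 2)*(r + 3)*(r + 4)*(r^2 - r - 6) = (r + 2)^2*(r + 3)*(r + 4)*(r - 3)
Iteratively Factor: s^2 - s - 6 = (s - 3)*(s + 2)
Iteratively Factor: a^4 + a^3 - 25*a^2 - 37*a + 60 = (a + 3)*(a^3 - 2*a^2 - 19*a + 20) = (a + 3)*(a + 4)*(a^2 - 6*a + 5) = (a - 5)*(a + 3)*(a + 4)*(a - 1)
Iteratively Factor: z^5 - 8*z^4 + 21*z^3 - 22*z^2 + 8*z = (z)*(z^4 - 8*z^3 + 21*z^2 - 22*z + 8) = z*(z - 4)*(z^3 - 4*z^2 + 5*z - 2) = z*(z - 4)*(z - 1)*(z^2 - 3*z + 2) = z*(z - 4)*(z - 2)*(z - 1)*(z - 1)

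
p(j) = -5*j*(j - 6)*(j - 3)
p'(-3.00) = -495.00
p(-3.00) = 810.00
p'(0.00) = -90.00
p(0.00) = 0.00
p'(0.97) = -16.81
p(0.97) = -49.52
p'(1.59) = 15.18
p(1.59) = -49.43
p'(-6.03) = -1178.11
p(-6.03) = 3275.22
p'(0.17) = -75.13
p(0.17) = -14.02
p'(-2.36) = -385.94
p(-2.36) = 528.75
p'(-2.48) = -405.46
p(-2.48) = 576.23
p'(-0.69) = -159.24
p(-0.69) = 85.17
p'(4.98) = -13.81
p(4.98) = 50.29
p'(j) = -5*j*(j - 6) - 5*j*(j - 3) - 5*(j - 6)*(j - 3)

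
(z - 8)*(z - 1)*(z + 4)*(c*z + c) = c*z^4 - 4*c*z^3 - 33*c*z^2 + 4*c*z + 32*c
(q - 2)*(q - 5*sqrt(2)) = q^2 - 5*sqrt(2)*q - 2*q + 10*sqrt(2)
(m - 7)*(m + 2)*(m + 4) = m^3 - m^2 - 34*m - 56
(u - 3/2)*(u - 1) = u^2 - 5*u/2 + 3/2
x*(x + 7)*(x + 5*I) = x^3 + 7*x^2 + 5*I*x^2 + 35*I*x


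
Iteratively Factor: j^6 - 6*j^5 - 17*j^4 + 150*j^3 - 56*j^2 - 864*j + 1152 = (j + 3)*(j^5 - 9*j^4 + 10*j^3 + 120*j^2 - 416*j + 384) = (j - 4)*(j + 3)*(j^4 - 5*j^3 - 10*j^2 + 80*j - 96) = (j - 4)^2*(j + 3)*(j^3 - j^2 - 14*j + 24) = (j - 4)^2*(j - 2)*(j + 3)*(j^2 + j - 12) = (j - 4)^2*(j - 3)*(j - 2)*(j + 3)*(j + 4)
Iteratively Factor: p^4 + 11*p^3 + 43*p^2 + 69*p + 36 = (p + 3)*(p^3 + 8*p^2 + 19*p + 12) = (p + 3)*(p + 4)*(p^2 + 4*p + 3) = (p + 1)*(p + 3)*(p + 4)*(p + 3)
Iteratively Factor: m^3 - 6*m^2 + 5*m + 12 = (m - 3)*(m^2 - 3*m - 4) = (m - 3)*(m + 1)*(m - 4)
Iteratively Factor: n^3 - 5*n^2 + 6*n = (n)*(n^2 - 5*n + 6) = n*(n - 3)*(n - 2)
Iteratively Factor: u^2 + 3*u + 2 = (u + 2)*(u + 1)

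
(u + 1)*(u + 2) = u^2 + 3*u + 2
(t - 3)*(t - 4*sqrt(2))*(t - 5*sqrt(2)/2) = t^3 - 13*sqrt(2)*t^2/2 - 3*t^2 + 20*t + 39*sqrt(2)*t/2 - 60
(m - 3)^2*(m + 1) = m^3 - 5*m^2 + 3*m + 9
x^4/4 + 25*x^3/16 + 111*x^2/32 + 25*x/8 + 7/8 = (x/4 + 1/2)*(x + 1/2)*(x + 7/4)*(x + 2)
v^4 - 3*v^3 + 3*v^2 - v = v*(v - 1)^3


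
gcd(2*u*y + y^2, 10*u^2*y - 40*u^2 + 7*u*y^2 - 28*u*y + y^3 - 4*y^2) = 2*u + y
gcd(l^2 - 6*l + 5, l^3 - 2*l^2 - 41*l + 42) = l - 1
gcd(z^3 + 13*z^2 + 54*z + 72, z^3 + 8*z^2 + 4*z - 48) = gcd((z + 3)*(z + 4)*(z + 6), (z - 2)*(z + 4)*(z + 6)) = z^2 + 10*z + 24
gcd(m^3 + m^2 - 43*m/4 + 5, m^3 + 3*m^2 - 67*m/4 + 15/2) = m^2 - 3*m + 5/4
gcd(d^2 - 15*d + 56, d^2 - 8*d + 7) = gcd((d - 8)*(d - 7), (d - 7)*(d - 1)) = d - 7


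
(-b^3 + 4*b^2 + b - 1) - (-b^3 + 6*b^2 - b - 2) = -2*b^2 + 2*b + 1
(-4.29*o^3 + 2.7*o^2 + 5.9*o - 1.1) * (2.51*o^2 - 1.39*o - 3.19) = -10.7679*o^5 + 12.7401*o^4 + 24.7411*o^3 - 19.575*o^2 - 17.292*o + 3.509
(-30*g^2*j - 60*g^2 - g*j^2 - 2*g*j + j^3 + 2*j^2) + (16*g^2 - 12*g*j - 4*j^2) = -30*g^2*j - 44*g^2 - g*j^2 - 14*g*j + j^3 - 2*j^2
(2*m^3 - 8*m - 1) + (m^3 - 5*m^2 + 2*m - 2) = 3*m^3 - 5*m^2 - 6*m - 3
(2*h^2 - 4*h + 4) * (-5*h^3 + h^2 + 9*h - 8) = -10*h^5 + 22*h^4 - 6*h^3 - 48*h^2 + 68*h - 32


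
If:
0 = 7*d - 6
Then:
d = 6/7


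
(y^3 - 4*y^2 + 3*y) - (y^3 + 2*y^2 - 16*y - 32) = -6*y^2 + 19*y + 32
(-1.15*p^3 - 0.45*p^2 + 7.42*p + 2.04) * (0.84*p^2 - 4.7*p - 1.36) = -0.966*p^5 + 5.027*p^4 + 9.9118*p^3 - 32.5484*p^2 - 19.6792*p - 2.7744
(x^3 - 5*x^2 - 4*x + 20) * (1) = x^3 - 5*x^2 - 4*x + 20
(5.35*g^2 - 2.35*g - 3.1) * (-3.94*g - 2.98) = -21.079*g^3 - 6.684*g^2 + 19.217*g + 9.238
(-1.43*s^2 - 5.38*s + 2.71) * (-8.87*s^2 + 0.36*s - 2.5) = 12.6841*s^4 + 47.2058*s^3 - 22.3995*s^2 + 14.4256*s - 6.775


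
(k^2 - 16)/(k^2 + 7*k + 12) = (k - 4)/(k + 3)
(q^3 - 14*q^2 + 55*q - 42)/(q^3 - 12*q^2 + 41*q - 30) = (q - 7)/(q - 5)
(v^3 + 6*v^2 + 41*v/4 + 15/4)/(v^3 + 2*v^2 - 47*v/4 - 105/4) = (2*v + 1)/(2*v - 7)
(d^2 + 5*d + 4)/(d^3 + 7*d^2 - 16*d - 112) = (d + 1)/(d^2 + 3*d - 28)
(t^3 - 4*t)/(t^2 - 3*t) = (t^2 - 4)/(t - 3)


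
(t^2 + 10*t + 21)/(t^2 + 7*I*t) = (t^2 + 10*t + 21)/(t*(t + 7*I))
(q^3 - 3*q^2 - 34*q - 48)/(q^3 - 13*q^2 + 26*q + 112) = (q + 3)/(q - 7)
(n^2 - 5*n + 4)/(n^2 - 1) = (n - 4)/(n + 1)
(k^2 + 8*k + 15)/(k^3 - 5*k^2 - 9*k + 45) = (k + 5)/(k^2 - 8*k + 15)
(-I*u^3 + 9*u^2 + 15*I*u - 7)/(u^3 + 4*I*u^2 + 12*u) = (-I*u^3 + 9*u^2 + 15*I*u - 7)/(u*(u^2 + 4*I*u + 12))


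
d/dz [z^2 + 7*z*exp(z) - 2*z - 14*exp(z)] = 7*z*exp(z) + 2*z - 7*exp(z) - 2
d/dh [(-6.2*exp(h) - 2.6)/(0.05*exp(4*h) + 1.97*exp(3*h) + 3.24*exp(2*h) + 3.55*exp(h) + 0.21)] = (0.93*exp(4*h) + 24.948*exp(3*h) + 35.454*exp(2*h) + 16.848*exp(h) + 7.928)*exp(h)/(0.0025*exp(8*h) + 0.197*exp(7*h) + 4.2049*exp(6*h) + 13.1206*exp(5*h) + 24.5056*exp(4*h) + 23.8314*exp(3*h) + 13.9633*exp(2*h) + 1.491*exp(h) + 0.0441)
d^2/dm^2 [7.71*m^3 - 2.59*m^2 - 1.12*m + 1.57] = 46.26*m - 5.18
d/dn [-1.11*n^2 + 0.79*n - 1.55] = 0.79 - 2.22*n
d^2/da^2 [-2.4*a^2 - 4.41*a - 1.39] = -4.80000000000000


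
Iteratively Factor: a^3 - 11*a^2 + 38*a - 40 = (a - 4)*(a^2 - 7*a + 10) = (a - 4)*(a - 2)*(a - 5)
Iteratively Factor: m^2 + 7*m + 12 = (m + 4)*(m + 3)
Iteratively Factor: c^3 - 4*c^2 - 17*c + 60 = (c - 3)*(c^2 - c - 20) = (c - 3)*(c + 4)*(c - 5)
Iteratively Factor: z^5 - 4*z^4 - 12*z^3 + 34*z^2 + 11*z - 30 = (z + 1)*(z^4 - 5*z^3 - 7*z^2 + 41*z - 30) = (z - 1)*(z + 1)*(z^3 - 4*z^2 - 11*z + 30) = (z - 2)*(z - 1)*(z + 1)*(z^2 - 2*z - 15) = (z - 2)*(z - 1)*(z + 1)*(z + 3)*(z - 5)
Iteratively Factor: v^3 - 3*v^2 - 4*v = (v - 4)*(v^2 + v) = v*(v - 4)*(v + 1)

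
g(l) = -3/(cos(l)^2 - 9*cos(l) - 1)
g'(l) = -3*(2*sin(l)*cos(l) - 9*sin(l))/(cos(l)^2 - 9*cos(l) - 1)^2 = 3*(9 - 2*cos(l))*sin(l)/(sin(l)^2 + 9*cos(l))^2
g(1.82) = -2.34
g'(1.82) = 16.83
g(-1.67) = 30.36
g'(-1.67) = -2811.74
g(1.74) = -5.52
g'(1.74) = 93.32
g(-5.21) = 0.59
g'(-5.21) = 0.83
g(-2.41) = -0.48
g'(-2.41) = -0.54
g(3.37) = -0.34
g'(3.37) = -0.10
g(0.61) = 0.39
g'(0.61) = 0.21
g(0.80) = 0.44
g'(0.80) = 0.36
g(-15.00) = -0.47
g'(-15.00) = -0.50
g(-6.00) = 0.34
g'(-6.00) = 0.08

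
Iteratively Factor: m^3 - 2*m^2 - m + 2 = (m - 1)*(m^2 - m - 2) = (m - 1)*(m + 1)*(m - 2)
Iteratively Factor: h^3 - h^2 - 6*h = (h - 3)*(h^2 + 2*h) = h*(h - 3)*(h + 2)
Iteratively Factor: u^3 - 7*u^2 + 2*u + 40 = (u + 2)*(u^2 - 9*u + 20) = (u - 4)*(u + 2)*(u - 5)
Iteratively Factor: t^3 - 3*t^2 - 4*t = (t + 1)*(t^2 - 4*t) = t*(t + 1)*(t - 4)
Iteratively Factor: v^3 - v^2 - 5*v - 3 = (v + 1)*(v^2 - 2*v - 3) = (v - 3)*(v + 1)*(v + 1)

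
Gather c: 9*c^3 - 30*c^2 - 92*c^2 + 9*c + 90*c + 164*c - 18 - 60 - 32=9*c^3 - 122*c^2 + 263*c - 110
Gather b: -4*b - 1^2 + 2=1 - 4*b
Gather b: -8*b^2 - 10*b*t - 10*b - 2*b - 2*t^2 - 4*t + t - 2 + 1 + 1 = -8*b^2 + b*(-10*t - 12) - 2*t^2 - 3*t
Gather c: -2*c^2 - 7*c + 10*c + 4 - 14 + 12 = -2*c^2 + 3*c + 2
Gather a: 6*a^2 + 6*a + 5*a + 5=6*a^2 + 11*a + 5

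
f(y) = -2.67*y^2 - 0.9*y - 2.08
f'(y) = -5.34*y - 0.9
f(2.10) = -15.74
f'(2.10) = -12.11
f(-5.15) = -68.26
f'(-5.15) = 26.60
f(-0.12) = -2.01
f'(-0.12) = -0.26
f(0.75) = -4.26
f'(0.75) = -4.90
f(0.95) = -5.34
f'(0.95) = -5.97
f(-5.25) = -70.95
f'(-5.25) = 27.14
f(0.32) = -2.64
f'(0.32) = -2.61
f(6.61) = -124.69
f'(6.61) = -36.20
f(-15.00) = -589.33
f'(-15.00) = 79.20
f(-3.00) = -23.41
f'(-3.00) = 15.12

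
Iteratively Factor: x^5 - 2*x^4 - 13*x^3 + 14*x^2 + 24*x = (x)*(x^4 - 2*x^3 - 13*x^2 + 14*x + 24) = x*(x + 1)*(x^3 - 3*x^2 - 10*x + 24) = x*(x + 1)*(x + 3)*(x^2 - 6*x + 8) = x*(x - 4)*(x + 1)*(x + 3)*(x - 2)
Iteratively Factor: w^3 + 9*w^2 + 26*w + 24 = (w + 2)*(w^2 + 7*w + 12) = (w + 2)*(w + 4)*(w + 3)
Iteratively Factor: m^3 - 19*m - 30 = (m + 3)*(m^2 - 3*m - 10) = (m + 2)*(m + 3)*(m - 5)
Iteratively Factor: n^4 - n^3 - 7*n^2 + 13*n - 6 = (n - 1)*(n^3 - 7*n + 6) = (n - 2)*(n - 1)*(n^2 + 2*n - 3) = (n - 2)*(n - 1)*(n + 3)*(n - 1)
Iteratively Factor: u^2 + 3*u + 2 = (u + 2)*(u + 1)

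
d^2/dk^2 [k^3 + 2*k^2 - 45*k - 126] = 6*k + 4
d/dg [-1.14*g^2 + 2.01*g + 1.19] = 2.01 - 2.28*g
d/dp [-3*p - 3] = -3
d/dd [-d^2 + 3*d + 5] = 3 - 2*d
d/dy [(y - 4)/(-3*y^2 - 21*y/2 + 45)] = 4*(y^2 - 8*y + 1)/(3*(4*y^4 + 28*y^3 - 71*y^2 - 420*y + 900))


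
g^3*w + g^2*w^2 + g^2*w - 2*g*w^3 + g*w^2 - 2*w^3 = (g - w)*(g + 2*w)*(g*w + w)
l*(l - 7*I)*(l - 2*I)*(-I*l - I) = -I*l^4 - 9*l^3 - I*l^3 - 9*l^2 + 14*I*l^2 + 14*I*l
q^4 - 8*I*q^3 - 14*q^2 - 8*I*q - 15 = (q - 5*I)*(q - 3*I)*(q - I)*(q + I)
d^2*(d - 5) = d^3 - 5*d^2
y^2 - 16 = (y - 4)*(y + 4)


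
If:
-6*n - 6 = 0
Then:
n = -1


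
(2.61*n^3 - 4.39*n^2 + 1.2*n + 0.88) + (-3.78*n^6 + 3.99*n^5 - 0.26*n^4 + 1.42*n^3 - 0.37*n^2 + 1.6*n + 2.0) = -3.78*n^6 + 3.99*n^5 - 0.26*n^4 + 4.03*n^3 - 4.76*n^2 + 2.8*n + 2.88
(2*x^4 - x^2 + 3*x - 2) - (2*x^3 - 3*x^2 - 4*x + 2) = 2*x^4 - 2*x^3 + 2*x^2 + 7*x - 4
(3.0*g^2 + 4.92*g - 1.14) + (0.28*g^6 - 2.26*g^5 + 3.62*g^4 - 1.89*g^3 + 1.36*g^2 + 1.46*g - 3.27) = 0.28*g^6 - 2.26*g^5 + 3.62*g^4 - 1.89*g^3 + 4.36*g^2 + 6.38*g - 4.41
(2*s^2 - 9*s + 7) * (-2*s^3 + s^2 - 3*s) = -4*s^5 + 20*s^4 - 29*s^3 + 34*s^2 - 21*s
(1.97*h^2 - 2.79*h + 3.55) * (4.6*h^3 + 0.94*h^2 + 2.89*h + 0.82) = 9.062*h^5 - 10.9822*h^4 + 19.4007*h^3 - 3.1107*h^2 + 7.9717*h + 2.911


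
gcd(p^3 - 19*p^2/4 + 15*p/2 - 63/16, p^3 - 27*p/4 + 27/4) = p^2 - 3*p + 9/4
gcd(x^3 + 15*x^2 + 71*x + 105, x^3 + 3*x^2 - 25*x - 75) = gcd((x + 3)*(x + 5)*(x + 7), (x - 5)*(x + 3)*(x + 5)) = x^2 + 8*x + 15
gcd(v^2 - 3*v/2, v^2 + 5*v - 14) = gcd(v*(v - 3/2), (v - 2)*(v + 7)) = 1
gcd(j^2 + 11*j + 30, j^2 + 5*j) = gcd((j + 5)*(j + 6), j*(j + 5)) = j + 5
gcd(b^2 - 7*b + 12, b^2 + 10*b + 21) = 1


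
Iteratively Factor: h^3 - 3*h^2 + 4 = (h - 2)*(h^2 - h - 2) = (h - 2)*(h + 1)*(h - 2)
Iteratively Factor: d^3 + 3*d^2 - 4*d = (d - 1)*(d^2 + 4*d) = d*(d - 1)*(d + 4)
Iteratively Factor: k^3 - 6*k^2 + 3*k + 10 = (k + 1)*(k^2 - 7*k + 10) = (k - 5)*(k + 1)*(k - 2)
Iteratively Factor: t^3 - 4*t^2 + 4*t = (t - 2)*(t^2 - 2*t) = t*(t - 2)*(t - 2)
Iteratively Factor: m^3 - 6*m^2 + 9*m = (m - 3)*(m^2 - 3*m) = (m - 3)^2*(m)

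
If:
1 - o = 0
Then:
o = 1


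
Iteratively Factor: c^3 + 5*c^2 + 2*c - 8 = (c + 2)*(c^2 + 3*c - 4) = (c - 1)*(c + 2)*(c + 4)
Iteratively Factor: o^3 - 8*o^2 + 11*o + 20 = (o - 5)*(o^2 - 3*o - 4) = (o - 5)*(o - 4)*(o + 1)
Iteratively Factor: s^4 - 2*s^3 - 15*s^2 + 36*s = (s)*(s^3 - 2*s^2 - 15*s + 36) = s*(s + 4)*(s^2 - 6*s + 9) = s*(s - 3)*(s + 4)*(s - 3)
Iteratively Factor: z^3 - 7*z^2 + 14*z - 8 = (z - 4)*(z^2 - 3*z + 2) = (z - 4)*(z - 2)*(z - 1)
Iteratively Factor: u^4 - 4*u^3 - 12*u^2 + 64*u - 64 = (u - 4)*(u^3 - 12*u + 16) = (u - 4)*(u - 2)*(u^2 + 2*u - 8) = (u - 4)*(u - 2)^2*(u + 4)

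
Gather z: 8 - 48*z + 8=16 - 48*z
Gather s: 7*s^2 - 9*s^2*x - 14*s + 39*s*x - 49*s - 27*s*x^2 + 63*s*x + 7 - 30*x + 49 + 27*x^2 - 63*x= s^2*(7 - 9*x) + s*(-27*x^2 + 102*x - 63) + 27*x^2 - 93*x + 56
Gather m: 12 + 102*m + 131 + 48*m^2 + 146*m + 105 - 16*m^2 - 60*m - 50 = 32*m^2 + 188*m + 198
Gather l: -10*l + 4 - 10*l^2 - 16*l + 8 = -10*l^2 - 26*l + 12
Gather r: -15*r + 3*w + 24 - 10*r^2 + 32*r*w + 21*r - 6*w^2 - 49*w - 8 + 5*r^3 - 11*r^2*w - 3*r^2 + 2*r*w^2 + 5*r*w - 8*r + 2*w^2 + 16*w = 5*r^3 + r^2*(-11*w - 13) + r*(2*w^2 + 37*w - 2) - 4*w^2 - 30*w + 16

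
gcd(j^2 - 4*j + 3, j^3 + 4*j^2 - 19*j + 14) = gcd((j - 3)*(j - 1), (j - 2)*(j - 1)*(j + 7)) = j - 1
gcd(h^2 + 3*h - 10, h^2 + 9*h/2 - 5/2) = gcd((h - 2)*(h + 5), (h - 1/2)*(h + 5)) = h + 5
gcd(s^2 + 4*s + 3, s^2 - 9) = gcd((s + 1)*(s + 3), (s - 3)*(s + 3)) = s + 3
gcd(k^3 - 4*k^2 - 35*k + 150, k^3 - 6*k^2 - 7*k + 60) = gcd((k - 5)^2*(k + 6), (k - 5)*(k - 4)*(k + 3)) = k - 5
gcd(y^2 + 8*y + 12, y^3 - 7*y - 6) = y + 2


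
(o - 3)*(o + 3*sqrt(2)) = o^2 - 3*o + 3*sqrt(2)*o - 9*sqrt(2)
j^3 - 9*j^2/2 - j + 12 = (j - 4)*(j - 2)*(j + 3/2)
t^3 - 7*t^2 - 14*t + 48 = (t - 8)*(t - 2)*(t + 3)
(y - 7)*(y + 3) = y^2 - 4*y - 21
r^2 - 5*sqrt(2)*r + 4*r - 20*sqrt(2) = (r + 4)*(r - 5*sqrt(2))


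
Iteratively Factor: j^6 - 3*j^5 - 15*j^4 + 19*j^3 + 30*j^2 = (j + 1)*(j^5 - 4*j^4 - 11*j^3 + 30*j^2) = j*(j + 1)*(j^4 - 4*j^3 - 11*j^2 + 30*j) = j^2*(j + 1)*(j^3 - 4*j^2 - 11*j + 30) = j^2*(j + 1)*(j + 3)*(j^2 - 7*j + 10) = j^2*(j - 2)*(j + 1)*(j + 3)*(j - 5)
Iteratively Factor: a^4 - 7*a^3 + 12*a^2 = (a - 3)*(a^3 - 4*a^2) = (a - 4)*(a - 3)*(a^2) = a*(a - 4)*(a - 3)*(a)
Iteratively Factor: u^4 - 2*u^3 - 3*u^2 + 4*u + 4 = (u + 1)*(u^3 - 3*u^2 + 4) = (u + 1)^2*(u^2 - 4*u + 4) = (u - 2)*(u + 1)^2*(u - 2)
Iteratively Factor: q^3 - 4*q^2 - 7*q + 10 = (q - 5)*(q^2 + q - 2) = (q - 5)*(q + 2)*(q - 1)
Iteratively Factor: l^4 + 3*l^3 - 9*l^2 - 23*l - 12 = (l + 4)*(l^3 - l^2 - 5*l - 3) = (l - 3)*(l + 4)*(l^2 + 2*l + 1) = (l - 3)*(l + 1)*(l + 4)*(l + 1)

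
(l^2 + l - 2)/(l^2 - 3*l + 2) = (l + 2)/(l - 2)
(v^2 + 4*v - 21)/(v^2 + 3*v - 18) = (v + 7)/(v + 6)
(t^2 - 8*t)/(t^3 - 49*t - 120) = t/(t^2 + 8*t + 15)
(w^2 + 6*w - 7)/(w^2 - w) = (w + 7)/w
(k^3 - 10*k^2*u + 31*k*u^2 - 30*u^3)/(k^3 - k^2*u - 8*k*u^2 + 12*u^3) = (-k^2 + 8*k*u - 15*u^2)/(-k^2 - k*u + 6*u^2)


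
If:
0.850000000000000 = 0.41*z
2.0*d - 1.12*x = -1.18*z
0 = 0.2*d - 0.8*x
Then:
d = -1.42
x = -0.36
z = 2.07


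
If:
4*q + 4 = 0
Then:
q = -1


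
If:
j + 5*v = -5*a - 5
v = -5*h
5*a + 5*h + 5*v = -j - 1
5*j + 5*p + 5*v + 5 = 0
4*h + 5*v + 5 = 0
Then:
No Solution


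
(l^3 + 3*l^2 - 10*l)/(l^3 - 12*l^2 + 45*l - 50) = l*(l + 5)/(l^2 - 10*l + 25)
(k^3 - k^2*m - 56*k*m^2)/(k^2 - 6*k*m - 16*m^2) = k*(k + 7*m)/(k + 2*m)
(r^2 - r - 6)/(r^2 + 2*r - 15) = (r + 2)/(r + 5)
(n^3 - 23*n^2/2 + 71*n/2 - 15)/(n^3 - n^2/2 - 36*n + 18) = (n - 5)/(n + 6)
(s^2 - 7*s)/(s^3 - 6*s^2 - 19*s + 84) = s/(s^2 + s - 12)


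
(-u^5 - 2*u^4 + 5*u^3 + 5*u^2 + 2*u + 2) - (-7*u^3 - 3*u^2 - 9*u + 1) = -u^5 - 2*u^4 + 12*u^3 + 8*u^2 + 11*u + 1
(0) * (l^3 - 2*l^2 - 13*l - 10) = 0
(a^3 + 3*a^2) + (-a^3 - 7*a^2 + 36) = 36 - 4*a^2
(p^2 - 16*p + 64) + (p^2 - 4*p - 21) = 2*p^2 - 20*p + 43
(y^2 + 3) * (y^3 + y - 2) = y^5 + 4*y^3 - 2*y^2 + 3*y - 6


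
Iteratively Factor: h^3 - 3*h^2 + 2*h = (h - 2)*(h^2 - h) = h*(h - 2)*(h - 1)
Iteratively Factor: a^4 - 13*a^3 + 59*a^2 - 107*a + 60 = (a - 4)*(a^3 - 9*a^2 + 23*a - 15) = (a - 4)*(a - 1)*(a^2 - 8*a + 15) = (a - 5)*(a - 4)*(a - 1)*(a - 3)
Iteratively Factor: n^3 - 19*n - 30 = (n + 3)*(n^2 - 3*n - 10) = (n - 5)*(n + 3)*(n + 2)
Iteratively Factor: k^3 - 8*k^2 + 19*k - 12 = (k - 1)*(k^2 - 7*k + 12) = (k - 4)*(k - 1)*(k - 3)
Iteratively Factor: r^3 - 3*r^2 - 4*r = (r + 1)*(r^2 - 4*r) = r*(r + 1)*(r - 4)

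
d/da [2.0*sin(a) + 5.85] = 2.0*cos(a)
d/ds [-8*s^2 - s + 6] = -16*s - 1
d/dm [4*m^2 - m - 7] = 8*m - 1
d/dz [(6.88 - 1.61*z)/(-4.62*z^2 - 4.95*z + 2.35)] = (-7.4382*z^2 + 63.5712*z + 30.2725)/(21.3444*z^4 + 45.738*z^3 + 2.7885*z^2 - 23.265*z + 5.5225)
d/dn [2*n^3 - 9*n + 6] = 6*n^2 - 9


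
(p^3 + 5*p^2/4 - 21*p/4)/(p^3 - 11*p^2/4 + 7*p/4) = (p + 3)/(p - 1)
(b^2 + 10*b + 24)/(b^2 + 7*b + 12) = (b + 6)/(b + 3)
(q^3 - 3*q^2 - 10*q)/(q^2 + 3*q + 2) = q*(q - 5)/(q + 1)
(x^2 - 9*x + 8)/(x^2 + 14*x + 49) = (x^2 - 9*x + 8)/(x^2 + 14*x + 49)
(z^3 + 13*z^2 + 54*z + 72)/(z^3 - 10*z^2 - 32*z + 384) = (z^2 + 7*z + 12)/(z^2 - 16*z + 64)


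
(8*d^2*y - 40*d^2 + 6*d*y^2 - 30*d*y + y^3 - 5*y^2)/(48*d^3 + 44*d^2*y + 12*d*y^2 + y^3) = (y - 5)/(6*d + y)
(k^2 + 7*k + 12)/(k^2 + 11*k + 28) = (k + 3)/(k + 7)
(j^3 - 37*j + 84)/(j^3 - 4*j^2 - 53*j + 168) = (j - 4)/(j - 8)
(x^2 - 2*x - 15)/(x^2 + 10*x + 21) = (x - 5)/(x + 7)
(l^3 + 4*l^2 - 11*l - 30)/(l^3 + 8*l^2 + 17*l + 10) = (l - 3)/(l + 1)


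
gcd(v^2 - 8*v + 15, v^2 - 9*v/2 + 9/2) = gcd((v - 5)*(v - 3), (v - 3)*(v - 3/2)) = v - 3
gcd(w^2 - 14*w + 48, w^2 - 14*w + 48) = w^2 - 14*w + 48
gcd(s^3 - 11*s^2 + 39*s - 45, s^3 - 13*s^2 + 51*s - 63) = s^2 - 6*s + 9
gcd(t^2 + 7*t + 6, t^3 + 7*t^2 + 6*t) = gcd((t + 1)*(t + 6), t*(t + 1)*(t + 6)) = t^2 + 7*t + 6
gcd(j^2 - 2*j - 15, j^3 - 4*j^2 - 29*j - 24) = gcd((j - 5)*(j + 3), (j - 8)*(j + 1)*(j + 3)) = j + 3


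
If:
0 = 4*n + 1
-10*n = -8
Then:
No Solution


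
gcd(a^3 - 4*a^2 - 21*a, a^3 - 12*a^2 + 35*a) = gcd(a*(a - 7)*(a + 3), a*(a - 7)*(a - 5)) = a^2 - 7*a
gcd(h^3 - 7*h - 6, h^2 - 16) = 1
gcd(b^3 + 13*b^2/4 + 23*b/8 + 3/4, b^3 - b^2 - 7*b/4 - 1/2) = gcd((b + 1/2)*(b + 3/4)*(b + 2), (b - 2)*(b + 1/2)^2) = b + 1/2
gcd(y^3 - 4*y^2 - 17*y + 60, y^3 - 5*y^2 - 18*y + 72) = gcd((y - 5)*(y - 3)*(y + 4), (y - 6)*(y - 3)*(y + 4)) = y^2 + y - 12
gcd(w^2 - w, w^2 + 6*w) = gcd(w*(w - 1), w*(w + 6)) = w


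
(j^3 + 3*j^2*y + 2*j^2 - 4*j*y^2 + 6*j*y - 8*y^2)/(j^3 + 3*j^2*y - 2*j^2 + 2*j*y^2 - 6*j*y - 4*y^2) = (j^3 + 3*j^2*y + 2*j^2 - 4*j*y^2 + 6*j*y - 8*y^2)/(j^3 + 3*j^2*y - 2*j^2 + 2*j*y^2 - 6*j*y - 4*y^2)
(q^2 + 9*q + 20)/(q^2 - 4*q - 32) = (q + 5)/(q - 8)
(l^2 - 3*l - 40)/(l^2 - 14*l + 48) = (l + 5)/(l - 6)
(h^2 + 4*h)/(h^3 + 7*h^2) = (h + 4)/(h*(h + 7))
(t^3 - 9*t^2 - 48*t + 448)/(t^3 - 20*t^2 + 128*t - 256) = (t + 7)/(t - 4)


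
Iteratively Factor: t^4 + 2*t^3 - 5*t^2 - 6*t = (t)*(t^3 + 2*t^2 - 5*t - 6) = t*(t + 3)*(t^2 - t - 2) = t*(t - 2)*(t + 3)*(t + 1)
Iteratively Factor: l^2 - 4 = (l - 2)*(l + 2)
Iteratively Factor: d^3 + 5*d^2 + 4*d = (d)*(d^2 + 5*d + 4) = d*(d + 4)*(d + 1)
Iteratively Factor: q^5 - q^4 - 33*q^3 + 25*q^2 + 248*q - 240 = (q - 5)*(q^4 + 4*q^3 - 13*q^2 - 40*q + 48) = (q - 5)*(q + 4)*(q^3 - 13*q + 12) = (q - 5)*(q - 1)*(q + 4)*(q^2 + q - 12) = (q - 5)*(q - 1)*(q + 4)^2*(q - 3)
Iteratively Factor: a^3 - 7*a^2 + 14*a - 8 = (a - 1)*(a^2 - 6*a + 8) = (a - 2)*(a - 1)*(a - 4)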